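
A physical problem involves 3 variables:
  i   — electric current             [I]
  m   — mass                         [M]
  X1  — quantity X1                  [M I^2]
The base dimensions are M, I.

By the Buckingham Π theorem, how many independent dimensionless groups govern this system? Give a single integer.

Dimensional matrix (M×I by i×m×X1):
  M: [ 0  1  1]
  I: [ 1  0  2]
RREF → pivots at {i,m} ⇒ r = 2
3 vars − rank 2 = 1 Π group

1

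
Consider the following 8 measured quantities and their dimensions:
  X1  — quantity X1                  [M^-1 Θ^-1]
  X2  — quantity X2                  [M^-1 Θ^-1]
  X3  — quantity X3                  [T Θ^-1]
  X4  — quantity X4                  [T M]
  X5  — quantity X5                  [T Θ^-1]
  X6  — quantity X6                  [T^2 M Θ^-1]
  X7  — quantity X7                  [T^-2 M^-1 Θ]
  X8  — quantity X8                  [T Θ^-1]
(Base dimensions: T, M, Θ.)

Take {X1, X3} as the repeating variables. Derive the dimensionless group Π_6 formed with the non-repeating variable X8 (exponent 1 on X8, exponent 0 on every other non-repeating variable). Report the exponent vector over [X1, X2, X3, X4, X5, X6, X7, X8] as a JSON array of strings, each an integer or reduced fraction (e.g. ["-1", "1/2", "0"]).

["0", "0", "-1", "0", "0", "0", "0", "1"]

Dimensional matrix (T×M×Θ by X1×X2×X3×X4×X5×X6×X7×X8):
  T: [ 0  0  1  1  1  2 -2  1]
  M: [-1 -1  0  1  0  1 -1  0]
  Θ: [-1 -1 -1  0 -1 -1  1 -1]
RREF → pivots at {X1,X3} ⇒ r = 2
Repeat: X1,X3; free: X2,X4,X5,X6,X7,X8
RREF:
  r0: [   1    1    0   -1    0   -1    1    0]
  r1: [   0    0    1    1    1    2   -2    1]
  r2: [   0    0    0    0    0    0    0    0]
Fix exponent of X8 at 1, X2 at 0, X4 at 0, X5 at 0, X6 at 0, X7 at 0; solve each RREF row for its pivot's exponent:
  r0: exp(X1) + (0)·1 = 0 ⇒ exp(X1) = 0
  r1: exp(X3) + (1)·1 = 0 ⇒ exp(X3) = -1
Π_6 = X3^-1 · X8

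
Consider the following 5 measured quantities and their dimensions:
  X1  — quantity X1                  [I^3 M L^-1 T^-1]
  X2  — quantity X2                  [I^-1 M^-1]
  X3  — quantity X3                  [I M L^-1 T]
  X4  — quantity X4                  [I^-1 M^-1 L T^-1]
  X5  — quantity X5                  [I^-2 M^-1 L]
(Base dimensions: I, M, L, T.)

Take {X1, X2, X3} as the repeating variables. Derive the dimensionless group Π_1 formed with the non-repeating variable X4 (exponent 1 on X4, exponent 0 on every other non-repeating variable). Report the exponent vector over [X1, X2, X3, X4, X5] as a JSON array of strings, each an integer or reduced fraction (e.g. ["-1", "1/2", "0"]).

Exponent matrix [I,M,L,T] × [X1,X2,X3,X4,X5]:
  I: [ 3 -1  1 -1 -2]
  M: [ 1 -1  1 -1 -1]
  L: [-1  0 -1  1  1]
  T: [-1  0  1 -1  0]
RREF → pivots at {X1,X2,X3} ⇒ r = 3
Repeat: X1,X2,X3; free: X4,X5
RREF:
  r0: [   1    0    0    0 -1/2]
  r1: [   0    1    0    0    0]
  r2: [   0    0    1   -1 -1/2]
  r3: [   0    0    0    0    0]
Fix exponent of X4 at 1, X5 at 0; solve each RREF row for its pivot's exponent:
  r0: exp(X1) + (0)·1 = 0 ⇒ exp(X1) = 0
  r1: exp(X2) + (0)·1 = 0 ⇒ exp(X2) = 0
  r2: exp(X3) + (-1)·1 = 0 ⇒ exp(X3) = 1
Π_1 = X3 · X4

["0", "0", "1", "1", "0"]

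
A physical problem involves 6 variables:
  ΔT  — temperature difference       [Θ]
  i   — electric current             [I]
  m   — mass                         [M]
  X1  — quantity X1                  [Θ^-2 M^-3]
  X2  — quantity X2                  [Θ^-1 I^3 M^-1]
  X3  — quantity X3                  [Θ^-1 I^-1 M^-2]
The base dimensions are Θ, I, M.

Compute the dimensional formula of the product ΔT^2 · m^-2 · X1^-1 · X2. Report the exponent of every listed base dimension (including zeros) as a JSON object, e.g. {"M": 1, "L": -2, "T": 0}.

{"Θ": 3, "I": 3, "M": 0}

Write exponents as rows Θ,I,M / cols ΔT,i,m,X1,X2,X3:
  Θ: [ 1  0  0 -2 -1 -1]
  I: [ 0  1  0  0  3 -1]
  M: [ 0  0  1 -3 -1 -2]
  [Θ]: (2)·1+(-2)·0+(-1)·-2+(1)·-1 = 3
  [I]: (2)·0+(-2)·0+(-1)·0+(1)·3 = 3
  [M]: (2)·0+(-2)·1+(-1)·-3+(1)·-1 = 0
⇒ Θ^3 I^3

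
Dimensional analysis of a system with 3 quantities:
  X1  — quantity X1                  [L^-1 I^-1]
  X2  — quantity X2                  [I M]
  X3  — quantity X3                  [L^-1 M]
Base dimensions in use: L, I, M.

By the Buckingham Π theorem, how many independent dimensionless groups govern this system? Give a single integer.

Exponent matrix [L,I,M] × [X1,X2,X3]:
  L: [-1  0 -1]
  I: [-1  1  0]
  M: [ 0  1  1]
RREF → pivots at {X1,X2} ⇒ r = 2
3 vars − rank 2 = 1 Π group

1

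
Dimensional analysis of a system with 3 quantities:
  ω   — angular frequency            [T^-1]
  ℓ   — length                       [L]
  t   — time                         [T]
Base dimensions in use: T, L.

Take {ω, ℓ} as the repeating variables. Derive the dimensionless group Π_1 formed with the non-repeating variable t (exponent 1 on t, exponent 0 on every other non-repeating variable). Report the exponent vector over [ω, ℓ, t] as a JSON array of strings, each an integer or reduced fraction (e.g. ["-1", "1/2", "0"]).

["1", "0", "1"]

Write exponents as rows T,L / cols ω,ℓ,t:
  T: [-1  0  1]
  L: [ 0  1  0]
Row reduction gives pivot columns ω,ℓ; rank = 2
Pivot set = {ω,ℓ}, free = {t}
RREF:
  r0: [   1    0   -1]
  r1: [   0    1    0]
Fix exponent of t at 1; solve each RREF row for its pivot's exponent:
  r0: exp(ω) + (-1)·1 = 0 ⇒ exp(ω) = 1
  r1: exp(ℓ) + (0)·1 = 0 ⇒ exp(ℓ) = 0
Π_1 = ω · t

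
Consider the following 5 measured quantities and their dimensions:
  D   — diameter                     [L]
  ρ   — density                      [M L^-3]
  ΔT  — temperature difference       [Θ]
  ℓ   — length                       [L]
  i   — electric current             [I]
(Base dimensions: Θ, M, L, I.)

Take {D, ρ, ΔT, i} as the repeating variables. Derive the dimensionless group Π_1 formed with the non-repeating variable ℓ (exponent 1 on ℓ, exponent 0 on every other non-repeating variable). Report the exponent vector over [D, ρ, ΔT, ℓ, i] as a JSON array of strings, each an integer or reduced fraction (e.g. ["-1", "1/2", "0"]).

["-1", "0", "0", "1", "0"]

Dimensional matrix (Θ×M×L×I by D×ρ×ΔT×ℓ×i):
  Θ: [ 0  0  1  0  0]
  M: [ 0  1  0  0  0]
  L: [ 1 -3  0  1  0]
  I: [ 0  0  0  0  1]
RREF → pivots at {D,ρ,ΔT,i} ⇒ r = 4
Pivot set = {D,ρ,ΔT,i}, free = {ℓ}
RREF:
  r0: [   1    0    0    1    0]
  r1: [   0    1    0    0    0]
  r2: [   0    0    1    0    0]
  r3: [   0    0    0    0    1]
Fix exponent of ℓ at 1; solve each RREF row for its pivot's exponent:
  r0: exp(D) + (1)·1 = 0 ⇒ exp(D) = -1
  r1: exp(ρ) + (0)·1 = 0 ⇒ exp(ρ) = 0
  r2: exp(ΔT) + (0)·1 = 0 ⇒ exp(ΔT) = 0
  r3: exp(i) + (0)·1 = 0 ⇒ exp(i) = 0
Π_1 = D^-1 · ℓ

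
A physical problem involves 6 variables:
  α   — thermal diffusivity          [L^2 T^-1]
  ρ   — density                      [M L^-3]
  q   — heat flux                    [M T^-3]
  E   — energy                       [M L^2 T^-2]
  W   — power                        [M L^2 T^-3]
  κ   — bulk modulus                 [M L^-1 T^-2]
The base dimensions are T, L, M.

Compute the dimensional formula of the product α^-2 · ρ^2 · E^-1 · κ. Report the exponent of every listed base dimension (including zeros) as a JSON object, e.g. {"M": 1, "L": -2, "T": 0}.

Dimensional matrix (T×L×M by α×ρ×q×E×W×κ):
  T: [-1  0 -3 -2 -3 -2]
  L: [ 2 -3  0  2  2 -1]
  M: [ 0  1  1  1  1  1]
  [T]: (-2)·-1+(2)·0+(-1)·-2+(1)·-2 = 2
  [L]: (-2)·2+(2)·-3+(-1)·2+(1)·-1 = -13
  [M]: (-2)·0+(2)·1+(-1)·1+(1)·1 = 2
⇒ T^2 L^-13 M^2

{"T": 2, "L": -13, "M": 2}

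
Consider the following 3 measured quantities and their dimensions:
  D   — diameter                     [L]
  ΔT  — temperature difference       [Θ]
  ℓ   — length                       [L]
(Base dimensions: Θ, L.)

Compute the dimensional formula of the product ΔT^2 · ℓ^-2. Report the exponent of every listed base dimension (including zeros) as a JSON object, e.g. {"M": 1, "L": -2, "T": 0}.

Dimensional matrix (Θ×L by D×ΔT×ℓ):
  Θ: [ 0  1  0]
  L: [ 1  0  1]
  [Θ]: (2)·1+(-2)·0 = 2
  [L]: (2)·0+(-2)·1 = -2
⇒ Θ^2 L^-2

{"Θ": 2, "L": -2}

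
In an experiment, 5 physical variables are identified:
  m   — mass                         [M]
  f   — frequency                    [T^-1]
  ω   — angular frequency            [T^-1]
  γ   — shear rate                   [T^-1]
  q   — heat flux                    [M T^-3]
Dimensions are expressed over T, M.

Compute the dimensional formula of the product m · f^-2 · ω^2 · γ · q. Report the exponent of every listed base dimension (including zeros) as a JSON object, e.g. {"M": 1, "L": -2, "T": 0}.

{"T": -4, "M": 2}

Dimensional matrix (T×M by m×f×ω×γ×q):
  T: [ 0 -1 -1 -1 -3]
  M: [ 1  0  0  0  1]
  [T]: (1)·0+(-2)·-1+(2)·-1+(1)·-1+(1)·-3 = -4
  [M]: (1)·1+(-2)·0+(2)·0+(1)·0+(1)·1 = 2
⇒ T^-4 M^2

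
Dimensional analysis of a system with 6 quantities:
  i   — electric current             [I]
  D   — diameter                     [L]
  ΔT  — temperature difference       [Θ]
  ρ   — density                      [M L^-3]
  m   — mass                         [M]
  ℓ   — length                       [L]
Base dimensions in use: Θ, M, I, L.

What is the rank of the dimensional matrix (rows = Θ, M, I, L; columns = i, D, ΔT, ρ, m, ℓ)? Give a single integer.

4

Write exponents as rows Θ,M,I,L / cols i,D,ΔT,ρ,m,ℓ:
  Θ: [ 0  0  1  0  0  0]
  M: [ 0  0  0  1  1  0]
  I: [ 1  0  0  0  0  0]
  L: [ 0  1  0 -3  0  1]
RREF → pivots at {i,D,ΔT,ρ} ⇒ r = 4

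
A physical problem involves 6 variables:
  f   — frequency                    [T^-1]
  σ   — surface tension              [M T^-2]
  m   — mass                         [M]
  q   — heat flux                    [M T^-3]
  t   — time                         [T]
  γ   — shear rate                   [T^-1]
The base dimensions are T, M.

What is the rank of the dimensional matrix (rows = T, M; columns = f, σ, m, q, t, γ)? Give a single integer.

2

Dimensional matrix (T×M by f×σ×m×q×t×γ):
  T: [-1 -2  0 -3  1 -1]
  M: [ 0  1  1  1  0  0]
Row reduction gives pivot columns f,σ; rank = 2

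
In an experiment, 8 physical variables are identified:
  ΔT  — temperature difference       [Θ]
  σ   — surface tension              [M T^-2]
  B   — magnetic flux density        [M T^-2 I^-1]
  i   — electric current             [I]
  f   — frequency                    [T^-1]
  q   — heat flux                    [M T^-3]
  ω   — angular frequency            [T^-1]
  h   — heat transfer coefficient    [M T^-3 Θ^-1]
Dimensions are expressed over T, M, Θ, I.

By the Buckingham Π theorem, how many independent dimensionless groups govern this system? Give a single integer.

4

Exponent matrix [T,M,Θ,I] × [ΔT,σ,B,i,f,q,ω,h]:
  T: [ 0 -2 -2  0 -1 -3 -1 -3]
  M: [ 0  1  1  0  0  1  0  1]
  Θ: [ 1  0  0  0  0  0  0 -1]
  I: [ 0  0 -1  1  0  0  0  0]
Row reduction gives pivot columns ΔT,σ,B,f; rank = 4
8 vars − rank 4 = 4 Π groups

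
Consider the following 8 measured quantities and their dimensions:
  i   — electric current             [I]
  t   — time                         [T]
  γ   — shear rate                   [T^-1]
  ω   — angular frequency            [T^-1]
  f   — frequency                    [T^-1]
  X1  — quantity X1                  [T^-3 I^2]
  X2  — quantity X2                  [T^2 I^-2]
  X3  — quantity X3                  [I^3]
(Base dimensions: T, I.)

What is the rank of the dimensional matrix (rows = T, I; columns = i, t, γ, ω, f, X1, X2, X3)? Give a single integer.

Exponent matrix [T,I] × [i,t,γ,ω,f,X1,X2,X3]:
  T: [ 0  1 -1 -1 -1 -3  2  0]
  I: [ 1  0  0  0  0  2 -2  3]
Row reduction gives pivot columns i,t; rank = 2

2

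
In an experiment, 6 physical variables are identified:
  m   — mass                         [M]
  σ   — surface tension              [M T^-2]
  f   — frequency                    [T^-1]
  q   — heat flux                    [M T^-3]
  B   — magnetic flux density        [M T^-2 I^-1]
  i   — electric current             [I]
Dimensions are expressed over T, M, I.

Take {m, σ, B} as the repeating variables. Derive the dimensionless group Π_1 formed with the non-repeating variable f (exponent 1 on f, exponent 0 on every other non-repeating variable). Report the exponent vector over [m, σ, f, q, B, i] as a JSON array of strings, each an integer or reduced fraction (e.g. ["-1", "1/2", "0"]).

["1/2", "-1/2", "1", "0", "0", "0"]

Dimensional matrix (T×M×I by m×σ×f×q×B×i):
  T: [ 0 -2 -1 -3 -2  0]
  M: [ 1  1  0  1  1  0]
  I: [ 0  0  0  0 -1  1]
Echelon form has 3 nonzero rows (pivots: m,σ,B)
Pivot set = {m,σ,B}, free = {f,q,i}
RREF:
  r0: [   1    0 -1/2 -1/2    0    0]
  r1: [   0    1  1/2  3/2    0    1]
  r2: [   0    0    0    0    1   -1]
Fix exponent of f at 1, q at 0, i at 0; solve each RREF row for its pivot's exponent:
  r0: exp(m) + (-1/2)·1 = 0 ⇒ exp(m) = 1/2
  r1: exp(σ) + (1/2)·1 = 0 ⇒ exp(σ) = -1/2
  r2: exp(B) + (0)·1 = 0 ⇒ exp(B) = 0
Π_1 = m^(1/2) · σ^(-1/2) · f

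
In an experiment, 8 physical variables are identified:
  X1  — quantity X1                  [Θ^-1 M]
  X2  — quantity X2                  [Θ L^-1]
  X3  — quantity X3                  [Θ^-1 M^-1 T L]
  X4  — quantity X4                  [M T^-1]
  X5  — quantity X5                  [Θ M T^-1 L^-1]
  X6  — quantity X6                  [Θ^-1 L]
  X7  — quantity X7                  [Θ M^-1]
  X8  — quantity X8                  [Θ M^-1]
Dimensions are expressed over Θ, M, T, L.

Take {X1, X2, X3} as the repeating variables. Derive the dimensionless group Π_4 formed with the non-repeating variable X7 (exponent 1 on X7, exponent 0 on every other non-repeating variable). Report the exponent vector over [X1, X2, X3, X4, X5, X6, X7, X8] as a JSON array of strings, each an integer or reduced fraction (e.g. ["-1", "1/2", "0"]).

Write exponents as rows Θ,M,T,L / cols X1,X2,X3,X4,X5,X6,X7,X8:
  Θ: [-1  1 -1  0  1 -1  1  1]
  M: [ 1  0 -1  1  1  0 -1 -1]
  T: [ 0  0  1 -1 -1  0  0  0]
  L: [ 0 -1  1  0 -1  1  0  0]
RREF → pivots at {X1,X2,X3} ⇒ r = 3
Pivot set = {X1,X2,X3}, free = {X4,X5,X6,X7,X8}
RREF:
  r0: [   1    0    0    0    0    0   -1   -1]
  r1: [   0    1    0   -1    0   -1    0    0]
  r2: [   0    0    1   -1   -1    0    0    0]
  r3: [   0    0    0    0    0    0    0    0]
Fix exponent of X7 at 1, X4 at 0, X5 at 0, X6 at 0, X8 at 0; solve each RREF row for its pivot's exponent:
  r0: exp(X1) + (-1)·1 = 0 ⇒ exp(X1) = 1
  r1: exp(X2) + (0)·1 = 0 ⇒ exp(X2) = 0
  r2: exp(X3) + (0)·1 = 0 ⇒ exp(X3) = 0
Π_4 = X1 · X7

["1", "0", "0", "0", "0", "0", "1", "0"]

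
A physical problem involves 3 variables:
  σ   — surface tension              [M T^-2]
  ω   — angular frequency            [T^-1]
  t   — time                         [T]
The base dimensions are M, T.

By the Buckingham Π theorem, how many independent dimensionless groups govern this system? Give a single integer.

1

Dimensional matrix (M×T by σ×ω×t):
  M: [ 1  0  0]
  T: [-2 -1  1]
Row reduction gives pivot columns σ,ω; rank = 2
3 vars − rank 2 = 1 Π group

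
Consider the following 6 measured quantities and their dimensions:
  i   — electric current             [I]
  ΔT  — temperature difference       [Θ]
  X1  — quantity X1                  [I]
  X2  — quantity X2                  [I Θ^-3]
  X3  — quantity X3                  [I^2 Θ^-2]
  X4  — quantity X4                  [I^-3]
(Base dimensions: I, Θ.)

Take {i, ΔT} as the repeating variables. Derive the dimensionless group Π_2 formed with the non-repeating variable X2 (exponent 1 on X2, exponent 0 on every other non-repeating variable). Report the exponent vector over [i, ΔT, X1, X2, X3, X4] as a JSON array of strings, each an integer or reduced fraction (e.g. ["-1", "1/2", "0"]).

Write exponents as rows I,Θ / cols i,ΔT,X1,X2,X3,X4:
  I: [ 1  0  1  1  2 -3]
  Θ: [ 0  1  0 -3 -2  0]
Row reduction gives pivot columns i,ΔT; rank = 2
Repeat: i,ΔT; free: X1,X2,X3,X4
RREF:
  r0: [   1    0    1    1    2   -3]
  r1: [   0    1    0   -3   -2    0]
Fix exponent of X2 at 1, X1 at 0, X3 at 0, X4 at 0; solve each RREF row for its pivot's exponent:
  r0: exp(i) + (1)·1 = 0 ⇒ exp(i) = -1
  r1: exp(ΔT) + (-3)·1 = 0 ⇒ exp(ΔT) = 3
Π_2 = i^-1 · ΔT^3 · X2

["-1", "3", "0", "1", "0", "0"]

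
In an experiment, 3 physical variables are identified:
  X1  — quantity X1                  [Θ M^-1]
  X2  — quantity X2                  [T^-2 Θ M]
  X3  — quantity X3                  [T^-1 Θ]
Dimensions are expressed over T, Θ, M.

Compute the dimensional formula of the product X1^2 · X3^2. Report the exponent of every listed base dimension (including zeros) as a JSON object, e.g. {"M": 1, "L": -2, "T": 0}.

Dimensional matrix (T×Θ×M by X1×X2×X3):
  T: [ 0 -2 -1]
  Θ: [ 1  1  1]
  M: [-1  1  0]
  [T]: (2)·0+(2)·-1 = -2
  [Θ]: (2)·1+(2)·1 = 4
  [M]: (2)·-1+(2)·0 = -2
⇒ T^-2 Θ^4 M^-2

{"T": -2, "Θ": 4, "M": -2}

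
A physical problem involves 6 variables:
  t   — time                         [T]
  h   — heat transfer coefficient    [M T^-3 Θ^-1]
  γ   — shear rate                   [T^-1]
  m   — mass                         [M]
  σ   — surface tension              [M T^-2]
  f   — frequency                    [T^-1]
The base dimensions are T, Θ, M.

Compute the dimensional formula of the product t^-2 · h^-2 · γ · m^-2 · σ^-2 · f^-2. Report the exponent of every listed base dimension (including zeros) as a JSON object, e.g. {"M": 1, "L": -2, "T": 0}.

{"T": 9, "Θ": 2, "M": -6}

Exponent matrix [T,Θ,M] × [t,h,γ,m,σ,f]:
  T: [ 1 -3 -1  0 -2 -1]
  Θ: [ 0 -1  0  0  0  0]
  M: [ 0  1  0  1  1  0]
  [T]: (-2)·1+(-2)·-3+(1)·-1+(-2)·0+(-2)·-2+(-2)·-1 = 9
  [Θ]: (-2)·0+(-2)·-1+(1)·0+(-2)·0+(-2)·0+(-2)·0 = 2
  [M]: (-2)·0+(-2)·1+(1)·0+(-2)·1+(-2)·1+(-2)·0 = -6
⇒ T^9 Θ^2 M^-6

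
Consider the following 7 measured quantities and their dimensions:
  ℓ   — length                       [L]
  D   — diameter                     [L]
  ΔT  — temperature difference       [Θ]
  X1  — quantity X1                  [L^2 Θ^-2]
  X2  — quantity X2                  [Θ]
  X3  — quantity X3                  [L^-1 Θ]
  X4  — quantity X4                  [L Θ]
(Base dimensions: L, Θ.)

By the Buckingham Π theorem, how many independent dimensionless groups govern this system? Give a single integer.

5

Exponent matrix [L,Θ] × [ℓ,D,ΔT,X1,X2,X3,X4]:
  L: [ 1  1  0  2  0 -1  1]
  Θ: [ 0  0  1 -2  1  1  1]
Row reduction gives pivot columns ℓ,ΔT; rank = 2
7 vars − rank 2 = 5 Π groups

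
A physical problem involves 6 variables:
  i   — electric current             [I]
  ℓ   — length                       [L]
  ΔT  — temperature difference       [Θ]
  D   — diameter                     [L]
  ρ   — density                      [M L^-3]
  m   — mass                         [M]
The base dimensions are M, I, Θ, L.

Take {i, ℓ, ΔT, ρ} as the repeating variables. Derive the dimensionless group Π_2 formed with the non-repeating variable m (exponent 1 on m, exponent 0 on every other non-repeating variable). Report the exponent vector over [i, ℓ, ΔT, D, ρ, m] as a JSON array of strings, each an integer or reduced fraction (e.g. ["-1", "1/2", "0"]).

["0", "-3", "0", "0", "-1", "1"]

Dimensional matrix (M×I×Θ×L by i×ℓ×ΔT×D×ρ×m):
  M: [ 0  0  0  0  1  1]
  I: [ 1  0  0  0  0  0]
  Θ: [ 0  0  1  0  0  0]
  L: [ 0  1  0  1 -3  0]
RREF → pivots at {i,ℓ,ΔT,ρ} ⇒ r = 4
Repeat: i,ℓ,ΔT,ρ; free: D,m
RREF:
  r0: [   1    0    0    0    0    0]
  r1: [   0    1    0    1    0    3]
  r2: [   0    0    1    0    0    0]
  r3: [   0    0    0    0    1    1]
Fix exponent of m at 1, D at 0; solve each RREF row for its pivot's exponent:
  r0: exp(i) + (0)·1 = 0 ⇒ exp(i) = 0
  r1: exp(ℓ) + (3)·1 = 0 ⇒ exp(ℓ) = -3
  r2: exp(ΔT) + (0)·1 = 0 ⇒ exp(ΔT) = 0
  r3: exp(ρ) + (1)·1 = 0 ⇒ exp(ρ) = -1
Π_2 = ℓ^-3 · ρ^-1 · m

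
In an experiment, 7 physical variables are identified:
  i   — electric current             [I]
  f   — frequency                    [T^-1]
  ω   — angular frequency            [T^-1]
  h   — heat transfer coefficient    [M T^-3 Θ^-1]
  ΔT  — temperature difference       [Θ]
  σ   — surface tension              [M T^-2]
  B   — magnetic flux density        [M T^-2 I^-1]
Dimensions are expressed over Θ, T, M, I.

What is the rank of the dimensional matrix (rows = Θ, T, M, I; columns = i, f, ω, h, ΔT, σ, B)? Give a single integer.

Exponent matrix [Θ,T,M,I] × [i,f,ω,h,ΔT,σ,B]:
  Θ: [ 0  0  0 -1  1  0  0]
  T: [ 0 -1 -1 -3  0 -2 -2]
  M: [ 0  0  0  1  0  1  1]
  I: [ 1  0  0  0  0  0 -1]
Row reduction gives pivot columns i,f,h,ΔT; rank = 4

4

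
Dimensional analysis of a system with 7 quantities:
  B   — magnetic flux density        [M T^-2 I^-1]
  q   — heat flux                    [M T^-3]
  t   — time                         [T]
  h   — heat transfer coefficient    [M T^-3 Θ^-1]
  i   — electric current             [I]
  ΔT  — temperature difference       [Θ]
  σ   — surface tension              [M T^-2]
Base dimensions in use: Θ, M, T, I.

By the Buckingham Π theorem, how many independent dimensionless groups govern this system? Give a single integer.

Dimensional matrix (Θ×M×T×I by B×q×t×h×i×ΔT×σ):
  Θ: [ 0  0  0 -1  0  1  0]
  M: [ 1  1  0  1  0  0  1]
  T: [-2 -3  1 -3  0  0 -2]
  I: [-1  0  0  0  1  0  0]
RREF → pivots at {B,q,t,h} ⇒ r = 4
7 vars − rank 4 = 3 Π groups

3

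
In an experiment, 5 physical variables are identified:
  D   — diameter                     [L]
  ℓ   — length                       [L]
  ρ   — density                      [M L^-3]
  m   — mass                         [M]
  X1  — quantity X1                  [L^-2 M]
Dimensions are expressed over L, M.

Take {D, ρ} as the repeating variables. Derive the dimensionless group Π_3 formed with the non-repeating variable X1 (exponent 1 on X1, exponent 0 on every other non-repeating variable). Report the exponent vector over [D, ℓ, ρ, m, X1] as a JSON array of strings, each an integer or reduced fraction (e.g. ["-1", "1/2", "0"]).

Dimensional matrix (L×M by D×ℓ×ρ×m×X1):
  L: [ 1  1 -3  0 -2]
  M: [ 0  0  1  1  1]
Echelon form has 2 nonzero rows (pivots: D,ρ)
Pivot set = {D,ρ}, free = {ℓ,m,X1}
RREF:
  r0: [   1    1    0    3    1]
  r1: [   0    0    1    1    1]
Fix exponent of X1 at 1, ℓ at 0, m at 0; solve each RREF row for its pivot's exponent:
  r0: exp(D) + (1)·1 = 0 ⇒ exp(D) = -1
  r1: exp(ρ) + (1)·1 = 0 ⇒ exp(ρ) = -1
Π_3 = D^-1 · ρ^-1 · X1

["-1", "0", "-1", "0", "1"]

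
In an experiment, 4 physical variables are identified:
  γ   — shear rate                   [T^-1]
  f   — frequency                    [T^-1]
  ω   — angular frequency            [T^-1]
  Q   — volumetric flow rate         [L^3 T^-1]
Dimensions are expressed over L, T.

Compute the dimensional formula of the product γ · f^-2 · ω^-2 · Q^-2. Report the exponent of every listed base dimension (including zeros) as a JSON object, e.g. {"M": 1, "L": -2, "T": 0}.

Write exponents as rows L,T / cols γ,f,ω,Q:
  L: [ 0  0  0  3]
  T: [-1 -1 -1 -1]
  [L]: (1)·0+(-2)·0+(-2)·0+(-2)·3 = -6
  [T]: (1)·-1+(-2)·-1+(-2)·-1+(-2)·-1 = 5
⇒ L^-6 T^5

{"L": -6, "T": 5}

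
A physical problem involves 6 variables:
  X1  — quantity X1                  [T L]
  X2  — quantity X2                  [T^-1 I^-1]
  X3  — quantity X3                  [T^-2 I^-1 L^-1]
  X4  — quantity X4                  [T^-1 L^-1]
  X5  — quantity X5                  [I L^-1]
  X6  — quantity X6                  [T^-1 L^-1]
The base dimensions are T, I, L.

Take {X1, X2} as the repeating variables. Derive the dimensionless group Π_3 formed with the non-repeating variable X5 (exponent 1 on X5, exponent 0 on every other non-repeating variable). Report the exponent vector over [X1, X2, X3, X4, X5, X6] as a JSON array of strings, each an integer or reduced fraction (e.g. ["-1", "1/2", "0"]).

Write exponents as rows T,I,L / cols X1,X2,X3,X4,X5,X6:
  T: [ 1 -1 -2 -1  0 -1]
  I: [ 0 -1 -1  0  1  0]
  L: [ 1  0 -1 -1 -1 -1]
RREF → pivots at {X1,X2} ⇒ r = 2
Repeat: X1,X2; free: X3,X4,X5,X6
RREF:
  r0: [   1    0   -1   -1   -1   -1]
  r1: [   0    1    1    0   -1    0]
  r2: [   0    0    0    0    0    0]
Fix exponent of X5 at 1, X3 at 0, X4 at 0, X6 at 0; solve each RREF row for its pivot's exponent:
  r0: exp(X1) + (-1)·1 = 0 ⇒ exp(X1) = 1
  r1: exp(X2) + (-1)·1 = 0 ⇒ exp(X2) = 1
Π_3 = X1 · X2 · X5

["1", "1", "0", "0", "1", "0"]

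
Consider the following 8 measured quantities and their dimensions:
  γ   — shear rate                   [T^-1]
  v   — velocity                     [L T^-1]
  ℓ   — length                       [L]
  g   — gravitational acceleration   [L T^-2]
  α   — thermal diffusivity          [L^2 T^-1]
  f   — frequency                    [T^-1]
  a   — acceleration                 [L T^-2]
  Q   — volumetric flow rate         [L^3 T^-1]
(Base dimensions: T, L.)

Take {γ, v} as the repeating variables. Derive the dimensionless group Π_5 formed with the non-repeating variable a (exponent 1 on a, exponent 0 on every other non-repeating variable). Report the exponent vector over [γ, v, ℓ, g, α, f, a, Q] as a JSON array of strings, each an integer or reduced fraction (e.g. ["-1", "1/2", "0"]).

["-1", "-1", "0", "0", "0", "0", "1", "0"]

Write exponents as rows T,L / cols γ,v,ℓ,g,α,f,a,Q:
  T: [-1 -1  0 -2 -1 -1 -2 -1]
  L: [ 0  1  1  1  2  0  1  3]
RREF → pivots at {γ,v} ⇒ r = 2
Pivot set = {γ,v}, free = {ℓ,g,α,f,a,Q}
RREF:
  r0: [   1    0   -1    1   -1    1    1   -2]
  r1: [   0    1    1    1    2    0    1    3]
Fix exponent of a at 1, ℓ at 0, g at 0, α at 0, f at 0, Q at 0; solve each RREF row for its pivot's exponent:
  r0: exp(γ) + (1)·1 = 0 ⇒ exp(γ) = -1
  r1: exp(v) + (1)·1 = 0 ⇒ exp(v) = -1
Π_5 = γ^-1 · v^-1 · a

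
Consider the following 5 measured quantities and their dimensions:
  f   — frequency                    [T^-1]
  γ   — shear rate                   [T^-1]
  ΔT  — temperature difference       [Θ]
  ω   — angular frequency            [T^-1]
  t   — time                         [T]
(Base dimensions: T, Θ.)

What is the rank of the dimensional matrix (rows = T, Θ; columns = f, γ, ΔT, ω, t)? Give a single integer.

Write exponents as rows T,Θ / cols f,γ,ΔT,ω,t:
  T: [-1 -1  0 -1  1]
  Θ: [ 0  0  1  0  0]
Echelon form has 2 nonzero rows (pivots: f,ΔT)

2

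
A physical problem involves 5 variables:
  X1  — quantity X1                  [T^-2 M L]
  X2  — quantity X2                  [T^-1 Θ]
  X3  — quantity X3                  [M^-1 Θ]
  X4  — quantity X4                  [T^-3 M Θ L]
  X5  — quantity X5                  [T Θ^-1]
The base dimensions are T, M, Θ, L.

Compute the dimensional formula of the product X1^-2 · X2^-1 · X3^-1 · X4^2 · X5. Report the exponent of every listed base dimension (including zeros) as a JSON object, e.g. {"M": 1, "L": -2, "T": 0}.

Write exponents as rows T,M,Θ,L / cols X1,X2,X3,X4,X5:
  T: [-2 -1  0 -3  1]
  M: [ 1  0 -1  1  0]
  Θ: [ 0  1  1  1 -1]
  L: [ 1  0  0  1  0]
  [T]: (-2)·-2+(-1)·-1+(-1)·0+(2)·-3+(1)·1 = 0
  [M]: (-2)·1+(-1)·0+(-1)·-1+(2)·1+(1)·0 = 1
  [Θ]: (-2)·0+(-1)·1+(-1)·1+(2)·1+(1)·-1 = -1
  [L]: (-2)·1+(-1)·0+(-1)·0+(2)·1+(1)·0 = 0
⇒ M Θ^-1

{"T": 0, "M": 1, "Θ": -1, "L": 0}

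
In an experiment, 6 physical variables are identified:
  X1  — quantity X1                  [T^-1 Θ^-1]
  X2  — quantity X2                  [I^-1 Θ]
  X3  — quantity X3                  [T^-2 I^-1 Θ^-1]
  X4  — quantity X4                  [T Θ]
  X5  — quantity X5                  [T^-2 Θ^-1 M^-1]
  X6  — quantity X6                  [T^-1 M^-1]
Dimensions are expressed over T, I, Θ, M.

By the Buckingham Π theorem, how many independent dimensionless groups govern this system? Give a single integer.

Dimensional matrix (T×I×Θ×M by X1×X2×X3×X4×X5×X6):
  T: [-1  0 -2  1 -2 -1]
  I: [ 0 -1 -1  0  0  0]
  Θ: [-1  1 -1  1 -1  0]
  M: [ 0  0  0  0 -1 -1]
RREF → pivots at {X1,X2,X5} ⇒ r = 3
n=6, r=3 ⇒ 3 dimensionless groups

3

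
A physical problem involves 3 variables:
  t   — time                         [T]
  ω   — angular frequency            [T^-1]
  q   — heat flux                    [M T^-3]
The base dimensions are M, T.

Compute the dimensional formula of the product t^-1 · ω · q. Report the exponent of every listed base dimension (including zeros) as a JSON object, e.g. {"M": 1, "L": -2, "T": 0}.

{"M": 1, "T": -5}

Dimensional matrix (M×T by t×ω×q):
  M: [ 0  0  1]
  T: [ 1 -1 -3]
  [M]: (-1)·0+(1)·0+(1)·1 = 1
  [T]: (-1)·1+(1)·-1+(1)·-3 = -5
⇒ M T^-5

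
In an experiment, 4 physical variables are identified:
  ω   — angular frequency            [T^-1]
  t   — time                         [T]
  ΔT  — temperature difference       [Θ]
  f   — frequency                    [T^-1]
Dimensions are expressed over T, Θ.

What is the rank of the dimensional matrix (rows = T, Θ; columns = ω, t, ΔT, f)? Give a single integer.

Exponent matrix [T,Θ] × [ω,t,ΔT,f]:
  T: [-1  1  0 -1]
  Θ: [ 0  0  1  0]
Echelon form has 2 nonzero rows (pivots: ω,ΔT)

2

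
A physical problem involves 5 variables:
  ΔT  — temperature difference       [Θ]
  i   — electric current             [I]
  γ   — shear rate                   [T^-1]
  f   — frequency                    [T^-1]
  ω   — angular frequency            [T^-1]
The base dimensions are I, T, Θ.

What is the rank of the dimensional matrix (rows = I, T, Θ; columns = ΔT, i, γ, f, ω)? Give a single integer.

3

Dimensional matrix (I×T×Θ by ΔT×i×γ×f×ω):
  I: [ 0  1  0  0  0]
  T: [ 0  0 -1 -1 -1]
  Θ: [ 1  0  0  0  0]
RREF → pivots at {ΔT,i,γ} ⇒ r = 3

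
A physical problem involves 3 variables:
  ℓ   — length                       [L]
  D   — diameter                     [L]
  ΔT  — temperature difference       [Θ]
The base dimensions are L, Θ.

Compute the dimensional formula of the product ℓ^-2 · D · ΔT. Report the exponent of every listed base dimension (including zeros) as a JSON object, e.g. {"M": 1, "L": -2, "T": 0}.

Write exponents as rows L,Θ / cols ℓ,D,ΔT:
  L: [ 1  1  0]
  Θ: [ 0  0  1]
  [L]: (-2)·1+(1)·1+(1)·0 = -1
  [Θ]: (-2)·0+(1)·0+(1)·1 = 1
⇒ L^-1 Θ

{"L": -1, "Θ": 1}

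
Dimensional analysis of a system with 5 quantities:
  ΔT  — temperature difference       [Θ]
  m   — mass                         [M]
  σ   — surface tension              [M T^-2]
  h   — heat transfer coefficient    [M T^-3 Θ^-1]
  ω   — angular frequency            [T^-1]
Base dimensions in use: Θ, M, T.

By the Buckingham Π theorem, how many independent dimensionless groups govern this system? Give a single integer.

2

Dimensional matrix (Θ×M×T by ΔT×m×σ×h×ω):
  Θ: [ 1  0  0 -1  0]
  M: [ 0  1  1  1  0]
  T: [ 0  0 -2 -3 -1]
Echelon form has 3 nonzero rows (pivots: ΔT,m,σ)
n=5, r=3 ⇒ 2 dimensionless groups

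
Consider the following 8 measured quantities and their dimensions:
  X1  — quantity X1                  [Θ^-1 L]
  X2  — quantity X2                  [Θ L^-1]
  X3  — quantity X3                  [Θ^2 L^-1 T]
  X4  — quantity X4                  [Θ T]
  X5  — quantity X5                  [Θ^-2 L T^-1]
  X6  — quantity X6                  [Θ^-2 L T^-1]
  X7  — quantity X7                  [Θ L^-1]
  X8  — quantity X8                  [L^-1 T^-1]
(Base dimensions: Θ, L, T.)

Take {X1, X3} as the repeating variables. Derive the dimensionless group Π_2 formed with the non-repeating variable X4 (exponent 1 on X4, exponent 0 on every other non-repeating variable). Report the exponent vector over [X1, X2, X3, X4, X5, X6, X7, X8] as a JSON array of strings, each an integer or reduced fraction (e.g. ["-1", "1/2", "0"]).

["-1", "0", "-1", "1", "0", "0", "0", "0"]

Exponent matrix [Θ,L,T] × [X1,X2,X3,X4,X5,X6,X7,X8]:
  Θ: [-1  1  2  1 -2 -2  1  0]
  L: [ 1 -1 -1  0  1  1 -1 -1]
  T: [ 0  0  1  1 -1 -1  0 -1]
RREF → pivots at {X1,X3} ⇒ r = 2
Repeat: X1,X3; free: X2,X4,X5,X6,X7,X8
RREF:
  r0: [   1   -1    0    1    0    0   -1   -2]
  r1: [   0    0    1    1   -1   -1    0   -1]
  r2: [   0    0    0    0    0    0    0    0]
Fix exponent of X4 at 1, X2 at 0, X5 at 0, X6 at 0, X7 at 0, X8 at 0; solve each RREF row for its pivot's exponent:
  r0: exp(X1) + (1)·1 = 0 ⇒ exp(X1) = -1
  r1: exp(X3) + (1)·1 = 0 ⇒ exp(X3) = -1
Π_2 = X1^-1 · X3^-1 · X4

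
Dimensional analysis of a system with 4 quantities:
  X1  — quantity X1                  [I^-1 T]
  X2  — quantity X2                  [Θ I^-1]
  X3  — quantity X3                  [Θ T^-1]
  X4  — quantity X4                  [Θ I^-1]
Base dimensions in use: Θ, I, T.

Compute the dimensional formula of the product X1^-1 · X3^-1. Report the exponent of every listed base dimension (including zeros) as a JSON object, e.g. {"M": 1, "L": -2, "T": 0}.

{"Θ": -1, "I": 1, "T": 0}

Exponent matrix [Θ,I,T] × [X1,X2,X3,X4]:
  Θ: [ 0  1  1  1]
  I: [-1 -1  0 -1]
  T: [ 1  0 -1  0]
  [Θ]: (-1)·0+(-1)·1 = -1
  [I]: (-1)·-1+(-1)·0 = 1
  [T]: (-1)·1+(-1)·-1 = 0
⇒ Θ^-1 I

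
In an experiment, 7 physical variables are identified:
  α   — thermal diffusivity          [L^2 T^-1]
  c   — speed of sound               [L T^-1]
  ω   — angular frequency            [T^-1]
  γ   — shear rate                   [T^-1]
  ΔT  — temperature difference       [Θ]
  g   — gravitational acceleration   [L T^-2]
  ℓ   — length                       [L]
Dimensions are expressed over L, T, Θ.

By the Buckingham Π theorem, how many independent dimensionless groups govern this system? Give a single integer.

4

Write exponents as rows L,T,Θ / cols α,c,ω,γ,ΔT,g,ℓ:
  L: [ 2  1  0  0  0  1  1]
  T: [-1 -1 -1 -1  0 -2  0]
  Θ: [ 0  0  0  0  1  0  0]
Echelon form has 3 nonzero rows (pivots: α,c,ΔT)
7 vars − rank 3 = 4 Π groups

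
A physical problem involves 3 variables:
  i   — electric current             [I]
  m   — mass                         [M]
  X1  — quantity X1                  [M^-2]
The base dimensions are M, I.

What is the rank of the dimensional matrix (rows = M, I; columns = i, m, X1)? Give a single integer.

2

Exponent matrix [M,I] × [i,m,X1]:
  M: [ 0  1 -2]
  I: [ 1  0  0]
Row reduction gives pivot columns i,m; rank = 2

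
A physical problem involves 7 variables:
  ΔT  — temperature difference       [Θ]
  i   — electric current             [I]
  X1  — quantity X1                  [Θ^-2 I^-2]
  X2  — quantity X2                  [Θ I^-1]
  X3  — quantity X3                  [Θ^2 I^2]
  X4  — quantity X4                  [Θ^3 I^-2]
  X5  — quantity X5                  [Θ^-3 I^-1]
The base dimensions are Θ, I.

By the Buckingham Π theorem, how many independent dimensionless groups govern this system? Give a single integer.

Write exponents as rows Θ,I / cols ΔT,i,X1,X2,X3,X4,X5:
  Θ: [ 1  0 -2  1  2  3 -3]
  I: [ 0  1 -2 -1  2 -2 -1]
RREF → pivots at {ΔT,i} ⇒ r = 2
Π count = n − r = 7 − 2 = 5

5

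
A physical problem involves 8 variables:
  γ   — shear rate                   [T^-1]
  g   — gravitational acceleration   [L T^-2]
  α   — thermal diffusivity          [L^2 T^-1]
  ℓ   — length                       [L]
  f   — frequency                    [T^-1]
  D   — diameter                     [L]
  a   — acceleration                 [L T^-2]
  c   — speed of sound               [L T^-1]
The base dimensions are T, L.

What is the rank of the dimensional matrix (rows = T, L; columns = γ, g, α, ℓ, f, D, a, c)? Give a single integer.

Dimensional matrix (T×L by γ×g×α×ℓ×f×D×a×c):
  T: [-1 -2 -1  0 -1  0 -2 -1]
  L: [ 0  1  2  1  0  1  1  1]
Echelon form has 2 nonzero rows (pivots: γ,g)

2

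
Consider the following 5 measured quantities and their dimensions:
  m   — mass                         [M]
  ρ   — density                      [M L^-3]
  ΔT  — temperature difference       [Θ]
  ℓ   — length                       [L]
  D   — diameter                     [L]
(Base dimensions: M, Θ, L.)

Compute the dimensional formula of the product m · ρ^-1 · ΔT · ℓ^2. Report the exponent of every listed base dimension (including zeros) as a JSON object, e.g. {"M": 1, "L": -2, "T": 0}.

{"M": 0, "Θ": 1, "L": 5}

Write exponents as rows M,Θ,L / cols m,ρ,ΔT,ℓ,D:
  M: [ 1  1  0  0  0]
  Θ: [ 0  0  1  0  0]
  L: [ 0 -3  0  1  1]
  [M]: (1)·1+(-1)·1+(1)·0+(2)·0 = 0
  [Θ]: (1)·0+(-1)·0+(1)·1+(2)·0 = 1
  [L]: (1)·0+(-1)·-3+(1)·0+(2)·1 = 5
⇒ Θ L^5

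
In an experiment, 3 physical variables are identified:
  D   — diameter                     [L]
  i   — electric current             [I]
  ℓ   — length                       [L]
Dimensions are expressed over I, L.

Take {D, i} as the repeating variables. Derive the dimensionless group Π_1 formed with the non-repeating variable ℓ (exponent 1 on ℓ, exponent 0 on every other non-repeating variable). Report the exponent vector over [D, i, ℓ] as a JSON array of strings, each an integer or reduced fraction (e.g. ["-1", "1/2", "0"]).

["-1", "0", "1"]

Write exponents as rows I,L / cols D,i,ℓ:
  I: [ 0  1  0]
  L: [ 1  0  1]
RREF → pivots at {D,i} ⇒ r = 2
Pivot set = {D,i}, free = {ℓ}
RREF:
  r0: [   1    0    1]
  r1: [   0    1    0]
Fix exponent of ℓ at 1; solve each RREF row for its pivot's exponent:
  r0: exp(D) + (1)·1 = 0 ⇒ exp(D) = -1
  r1: exp(i) + (0)·1 = 0 ⇒ exp(i) = 0
Π_1 = D^-1 · ℓ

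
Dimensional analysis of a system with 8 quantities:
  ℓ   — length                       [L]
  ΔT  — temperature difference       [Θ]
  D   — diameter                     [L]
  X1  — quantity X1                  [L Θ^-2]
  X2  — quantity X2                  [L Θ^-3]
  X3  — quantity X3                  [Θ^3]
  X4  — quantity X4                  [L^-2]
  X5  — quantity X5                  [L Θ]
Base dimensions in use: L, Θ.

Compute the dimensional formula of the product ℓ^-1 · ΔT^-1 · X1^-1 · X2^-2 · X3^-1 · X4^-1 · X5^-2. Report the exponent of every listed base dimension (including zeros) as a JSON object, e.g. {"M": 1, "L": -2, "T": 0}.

Exponent matrix [L,Θ] × [ℓ,ΔT,D,X1,X2,X3,X4,X5]:
  L: [ 1  0  1  1  1  0 -2  1]
  Θ: [ 0  1  0 -2 -3  3  0  1]
  [L]: (-1)·1+(-1)·0+(-1)·1+(-2)·1+(-1)·0+(-1)·-2+(-2)·1 = -4
  [Θ]: (-1)·0+(-1)·1+(-1)·-2+(-2)·-3+(-1)·3+(-1)·0+(-2)·1 = 2
⇒ L^-4 Θ^2

{"L": -4, "Θ": 2}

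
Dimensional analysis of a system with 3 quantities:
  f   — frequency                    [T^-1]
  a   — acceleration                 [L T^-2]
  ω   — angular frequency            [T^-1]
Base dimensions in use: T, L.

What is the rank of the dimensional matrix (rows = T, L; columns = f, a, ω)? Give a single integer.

Dimensional matrix (T×L by f×a×ω):
  T: [-1 -2 -1]
  L: [ 0  1  0]
RREF → pivots at {f,a} ⇒ r = 2

2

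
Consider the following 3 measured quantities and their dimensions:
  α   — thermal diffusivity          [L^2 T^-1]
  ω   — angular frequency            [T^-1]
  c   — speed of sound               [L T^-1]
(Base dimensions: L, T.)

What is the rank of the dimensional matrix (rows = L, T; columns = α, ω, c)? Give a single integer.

Dimensional matrix (L×T by α×ω×c):
  L: [ 2  0  1]
  T: [-1 -1 -1]
Echelon form has 2 nonzero rows (pivots: α,ω)

2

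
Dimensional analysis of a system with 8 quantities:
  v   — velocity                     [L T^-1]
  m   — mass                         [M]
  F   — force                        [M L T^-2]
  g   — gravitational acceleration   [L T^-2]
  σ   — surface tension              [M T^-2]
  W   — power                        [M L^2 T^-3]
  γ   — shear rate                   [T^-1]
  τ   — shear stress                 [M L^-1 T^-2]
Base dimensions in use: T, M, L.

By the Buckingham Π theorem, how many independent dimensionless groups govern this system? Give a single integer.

5

Exponent matrix [T,M,L] × [v,m,F,g,σ,W,γ,τ]:
  T: [-1  0 -2 -2 -2 -3 -1 -2]
  M: [ 0  1  1  0  1  1  0  1]
  L: [ 1  0  1  1  0  2  0 -1]
Echelon form has 3 nonzero rows (pivots: v,m,F)
8 vars − rank 3 = 5 Π groups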